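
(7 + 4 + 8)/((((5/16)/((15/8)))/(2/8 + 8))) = 1881/2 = 940.50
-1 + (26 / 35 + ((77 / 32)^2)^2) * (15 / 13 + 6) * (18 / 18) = 116481503143 / 477102080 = 244.14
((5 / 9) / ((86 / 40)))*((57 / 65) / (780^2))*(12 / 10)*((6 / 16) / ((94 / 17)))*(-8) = -323 / 1332041100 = -0.00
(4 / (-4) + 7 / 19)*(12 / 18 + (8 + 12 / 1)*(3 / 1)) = -38.32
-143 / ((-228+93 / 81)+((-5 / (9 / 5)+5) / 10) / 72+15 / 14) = 0.63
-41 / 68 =-0.60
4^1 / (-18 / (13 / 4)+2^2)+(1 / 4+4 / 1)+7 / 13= 569 / 260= 2.19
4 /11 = 0.36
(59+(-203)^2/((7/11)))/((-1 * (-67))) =967.40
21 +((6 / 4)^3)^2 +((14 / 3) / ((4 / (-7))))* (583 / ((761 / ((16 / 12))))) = 24.05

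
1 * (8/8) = 1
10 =10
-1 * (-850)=850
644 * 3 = 1932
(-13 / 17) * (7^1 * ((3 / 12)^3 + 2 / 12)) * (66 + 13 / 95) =-4002271 / 62016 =-64.54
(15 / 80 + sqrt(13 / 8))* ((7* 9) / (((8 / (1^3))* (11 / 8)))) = 189 / 176 + 63* sqrt(26) / 44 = 8.37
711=711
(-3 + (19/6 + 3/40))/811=29/97320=0.00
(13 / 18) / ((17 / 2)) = 13 / 153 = 0.08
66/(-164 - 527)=-0.10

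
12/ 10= 6/ 5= 1.20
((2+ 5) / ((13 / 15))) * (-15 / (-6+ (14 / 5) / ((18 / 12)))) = 23625 / 806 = 29.31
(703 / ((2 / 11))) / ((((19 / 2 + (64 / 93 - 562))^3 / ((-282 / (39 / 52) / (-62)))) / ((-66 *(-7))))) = -69709983213024 / 1081214467788853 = -0.06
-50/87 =-0.57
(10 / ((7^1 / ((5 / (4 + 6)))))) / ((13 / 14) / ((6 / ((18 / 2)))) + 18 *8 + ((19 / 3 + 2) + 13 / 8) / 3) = 360 / 74951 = 0.00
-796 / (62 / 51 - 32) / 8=10149 / 3140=3.23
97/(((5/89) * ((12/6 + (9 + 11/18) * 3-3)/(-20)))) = -207192/167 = -1240.67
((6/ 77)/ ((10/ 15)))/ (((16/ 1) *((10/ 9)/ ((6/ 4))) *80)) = 243/ 1971200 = 0.00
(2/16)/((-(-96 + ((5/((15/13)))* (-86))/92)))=69/55228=0.00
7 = 7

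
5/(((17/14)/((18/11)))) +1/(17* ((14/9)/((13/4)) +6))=956367/141746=6.75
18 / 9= 2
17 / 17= 1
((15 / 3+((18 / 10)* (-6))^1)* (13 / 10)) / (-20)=377 / 1000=0.38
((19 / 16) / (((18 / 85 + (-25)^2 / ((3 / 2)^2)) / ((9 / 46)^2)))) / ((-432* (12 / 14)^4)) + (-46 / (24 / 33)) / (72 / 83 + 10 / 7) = -27.55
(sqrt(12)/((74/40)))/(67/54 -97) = -2160 * sqrt(3)/191327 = -0.02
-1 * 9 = -9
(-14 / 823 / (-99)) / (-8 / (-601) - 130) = -4207 / 3182573097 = -0.00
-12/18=-2/3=-0.67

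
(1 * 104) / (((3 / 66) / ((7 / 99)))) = 1456 / 9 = 161.78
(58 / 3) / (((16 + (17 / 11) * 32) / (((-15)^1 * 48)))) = -638 / 3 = -212.67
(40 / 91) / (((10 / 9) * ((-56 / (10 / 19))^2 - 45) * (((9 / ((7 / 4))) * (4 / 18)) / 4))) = 0.00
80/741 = 0.11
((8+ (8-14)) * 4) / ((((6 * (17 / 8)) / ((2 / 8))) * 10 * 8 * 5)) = 1 / 2550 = 0.00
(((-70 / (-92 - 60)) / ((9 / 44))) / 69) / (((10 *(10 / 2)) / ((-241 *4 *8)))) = -296912 / 58995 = -5.03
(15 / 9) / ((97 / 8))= 0.14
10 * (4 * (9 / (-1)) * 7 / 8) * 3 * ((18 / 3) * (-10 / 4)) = 14175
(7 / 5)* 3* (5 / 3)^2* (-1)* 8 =-280 / 3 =-93.33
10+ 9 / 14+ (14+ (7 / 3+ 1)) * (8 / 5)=8059 / 210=38.38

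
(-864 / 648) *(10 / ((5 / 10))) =-80 / 3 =-26.67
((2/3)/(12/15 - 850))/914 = -0.00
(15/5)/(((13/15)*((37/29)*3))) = 435/481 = 0.90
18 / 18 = 1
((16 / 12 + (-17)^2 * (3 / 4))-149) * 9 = 2487 / 4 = 621.75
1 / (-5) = -1 / 5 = -0.20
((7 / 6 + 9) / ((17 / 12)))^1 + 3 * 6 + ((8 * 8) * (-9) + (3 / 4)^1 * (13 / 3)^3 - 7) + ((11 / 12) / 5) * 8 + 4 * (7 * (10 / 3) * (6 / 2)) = -658907 / 3060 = -215.33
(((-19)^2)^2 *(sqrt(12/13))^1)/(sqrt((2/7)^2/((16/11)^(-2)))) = 10034717 *sqrt(39)/208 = 301282.63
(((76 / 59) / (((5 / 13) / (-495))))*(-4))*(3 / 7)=1173744 / 413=2842.00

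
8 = 8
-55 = -55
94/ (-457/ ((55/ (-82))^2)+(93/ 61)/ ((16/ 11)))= -0.09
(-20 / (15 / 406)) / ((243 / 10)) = -16240 / 729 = -22.28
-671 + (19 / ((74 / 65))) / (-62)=-3079783 / 4588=-671.27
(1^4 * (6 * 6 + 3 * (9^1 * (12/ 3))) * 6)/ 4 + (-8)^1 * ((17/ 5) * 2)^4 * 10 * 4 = -85498504/ 125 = -683988.03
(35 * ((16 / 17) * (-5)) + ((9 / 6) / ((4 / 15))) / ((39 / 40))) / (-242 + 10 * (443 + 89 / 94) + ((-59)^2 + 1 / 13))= -1650875 / 79757047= -0.02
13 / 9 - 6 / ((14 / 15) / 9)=-3554 / 63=-56.41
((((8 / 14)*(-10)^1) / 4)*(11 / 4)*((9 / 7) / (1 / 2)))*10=-4950 / 49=-101.02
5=5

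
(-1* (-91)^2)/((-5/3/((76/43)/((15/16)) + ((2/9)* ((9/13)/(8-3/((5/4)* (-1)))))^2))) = 6807904621/726700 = 9368.25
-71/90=-0.79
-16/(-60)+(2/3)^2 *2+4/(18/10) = 152/45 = 3.38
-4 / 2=-2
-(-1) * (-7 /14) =-1 /2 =-0.50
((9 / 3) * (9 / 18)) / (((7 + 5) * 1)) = 1 / 8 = 0.12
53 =53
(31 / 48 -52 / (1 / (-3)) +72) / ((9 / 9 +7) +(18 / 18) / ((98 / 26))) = 107555 / 3888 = 27.66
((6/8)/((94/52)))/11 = 39/1034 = 0.04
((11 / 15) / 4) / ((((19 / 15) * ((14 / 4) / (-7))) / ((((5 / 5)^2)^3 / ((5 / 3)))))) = -33 / 190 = -0.17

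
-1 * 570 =-570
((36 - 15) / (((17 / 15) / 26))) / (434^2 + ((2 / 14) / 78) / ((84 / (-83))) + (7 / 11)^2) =45450765360 / 17769966498269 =0.00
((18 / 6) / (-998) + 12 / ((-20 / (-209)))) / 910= 625731 / 4540900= 0.14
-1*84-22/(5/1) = -442/5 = -88.40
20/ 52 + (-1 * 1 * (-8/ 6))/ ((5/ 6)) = 129/ 65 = 1.98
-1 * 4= -4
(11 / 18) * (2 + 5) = 77 / 18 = 4.28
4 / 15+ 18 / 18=19 / 15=1.27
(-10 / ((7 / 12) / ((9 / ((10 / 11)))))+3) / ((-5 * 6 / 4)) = 778 / 35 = 22.23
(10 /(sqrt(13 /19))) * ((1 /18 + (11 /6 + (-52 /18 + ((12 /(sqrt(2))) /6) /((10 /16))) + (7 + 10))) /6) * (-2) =16 * sqrt(247) * (-10 - sqrt(2)) /39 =-73.60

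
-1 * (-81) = 81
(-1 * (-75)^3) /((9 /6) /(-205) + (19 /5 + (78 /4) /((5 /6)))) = 172968750 /11149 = 15514.28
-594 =-594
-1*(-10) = 10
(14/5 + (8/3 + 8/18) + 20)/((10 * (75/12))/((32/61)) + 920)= 74624/2992725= 0.02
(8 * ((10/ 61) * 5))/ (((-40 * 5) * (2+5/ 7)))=-14/ 1159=-0.01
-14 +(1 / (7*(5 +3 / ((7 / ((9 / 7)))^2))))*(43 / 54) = -9244739 / 661392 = -13.98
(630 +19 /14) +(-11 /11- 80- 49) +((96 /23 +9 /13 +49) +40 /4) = 2366025 /4186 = 565.22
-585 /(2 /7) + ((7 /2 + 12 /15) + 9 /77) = -786587 /385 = -2043.08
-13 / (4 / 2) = -13 / 2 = -6.50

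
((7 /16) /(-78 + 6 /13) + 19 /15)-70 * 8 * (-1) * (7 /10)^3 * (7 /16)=4913051 /57600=85.30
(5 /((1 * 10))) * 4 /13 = 2 /13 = 0.15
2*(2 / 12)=1 / 3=0.33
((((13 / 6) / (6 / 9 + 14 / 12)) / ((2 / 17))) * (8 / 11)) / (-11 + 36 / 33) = -884 / 1199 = -0.74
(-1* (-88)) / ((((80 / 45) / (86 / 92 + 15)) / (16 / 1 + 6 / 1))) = 798237 / 46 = 17352.98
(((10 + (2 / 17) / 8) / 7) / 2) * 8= 681 / 119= 5.72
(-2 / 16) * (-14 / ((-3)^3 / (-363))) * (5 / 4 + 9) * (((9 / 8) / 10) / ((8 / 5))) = 34727 / 2048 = 16.96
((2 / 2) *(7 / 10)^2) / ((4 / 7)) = 343 / 400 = 0.86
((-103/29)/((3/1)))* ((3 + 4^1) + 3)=-1030/87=-11.84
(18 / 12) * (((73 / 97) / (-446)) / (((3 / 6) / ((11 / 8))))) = -0.01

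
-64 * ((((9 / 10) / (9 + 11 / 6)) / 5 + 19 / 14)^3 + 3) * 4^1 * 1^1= -2107200277000864 / 1471818359375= -1431.70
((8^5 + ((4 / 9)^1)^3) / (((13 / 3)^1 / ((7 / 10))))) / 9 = 83607776 / 142155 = 588.15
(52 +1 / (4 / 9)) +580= 2537 / 4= 634.25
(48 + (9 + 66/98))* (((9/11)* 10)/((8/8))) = 254340/539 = 471.87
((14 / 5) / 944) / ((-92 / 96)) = -21 / 6785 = -0.00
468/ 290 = 234/ 145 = 1.61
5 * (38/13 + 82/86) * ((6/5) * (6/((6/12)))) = 156024/559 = 279.11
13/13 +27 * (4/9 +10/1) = 283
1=1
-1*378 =-378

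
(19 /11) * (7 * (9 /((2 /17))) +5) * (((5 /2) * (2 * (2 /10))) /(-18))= -20539 /396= -51.87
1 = 1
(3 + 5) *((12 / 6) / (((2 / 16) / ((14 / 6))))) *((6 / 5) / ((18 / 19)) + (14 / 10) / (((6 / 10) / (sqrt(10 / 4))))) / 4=4256 / 45 + 784 *sqrt(10) / 9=370.05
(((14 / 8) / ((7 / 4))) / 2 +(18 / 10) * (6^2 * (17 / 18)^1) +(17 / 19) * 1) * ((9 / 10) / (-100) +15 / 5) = 35571963 / 190000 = 187.22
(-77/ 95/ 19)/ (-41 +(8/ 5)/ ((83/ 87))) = 6391/ 5891159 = 0.00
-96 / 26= -48 / 13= -3.69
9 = 9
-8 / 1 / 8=-1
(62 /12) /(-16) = -0.32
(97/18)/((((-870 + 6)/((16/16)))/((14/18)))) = -679/139968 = -0.00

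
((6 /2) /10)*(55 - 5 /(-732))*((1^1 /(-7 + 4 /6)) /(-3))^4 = 8053 /63596648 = 0.00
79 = 79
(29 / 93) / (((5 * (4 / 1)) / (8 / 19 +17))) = 9599 / 35340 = 0.27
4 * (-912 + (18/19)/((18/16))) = -69248/19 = -3644.63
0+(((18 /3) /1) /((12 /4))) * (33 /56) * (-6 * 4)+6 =-156 /7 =-22.29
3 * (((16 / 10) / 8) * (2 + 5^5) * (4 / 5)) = 37524 / 25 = 1500.96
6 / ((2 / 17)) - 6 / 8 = 201 / 4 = 50.25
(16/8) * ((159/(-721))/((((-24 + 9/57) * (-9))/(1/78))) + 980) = 74898892153/38213721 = 1960.00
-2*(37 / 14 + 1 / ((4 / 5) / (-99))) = 3391 / 14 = 242.21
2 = 2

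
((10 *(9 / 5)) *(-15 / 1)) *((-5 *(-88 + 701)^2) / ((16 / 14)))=443877131.25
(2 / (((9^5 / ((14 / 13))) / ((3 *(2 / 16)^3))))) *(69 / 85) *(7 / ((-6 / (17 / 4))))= -1127 / 1310100480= -0.00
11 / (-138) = -11 / 138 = -0.08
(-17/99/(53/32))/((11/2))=-0.02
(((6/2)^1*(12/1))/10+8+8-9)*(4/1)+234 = 276.40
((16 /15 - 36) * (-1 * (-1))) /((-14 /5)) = 262 /21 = 12.48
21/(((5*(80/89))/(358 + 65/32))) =21532749/12800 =1682.25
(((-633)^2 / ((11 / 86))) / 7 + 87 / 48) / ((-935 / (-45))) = 4962152673 / 230384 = 21538.62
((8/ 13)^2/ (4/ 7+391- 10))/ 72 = 56/ 4062591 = 0.00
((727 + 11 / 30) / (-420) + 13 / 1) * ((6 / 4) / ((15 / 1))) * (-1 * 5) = -141979 / 25200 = -5.63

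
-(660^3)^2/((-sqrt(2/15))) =41326975008000000 * sqrt(30) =226357164453338428.02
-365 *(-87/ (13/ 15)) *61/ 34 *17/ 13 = 29055825/ 338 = 85963.98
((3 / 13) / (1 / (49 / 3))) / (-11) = -49 / 143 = -0.34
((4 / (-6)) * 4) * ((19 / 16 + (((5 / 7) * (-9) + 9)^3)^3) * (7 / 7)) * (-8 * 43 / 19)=546016642680412 / 2300155599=237382.48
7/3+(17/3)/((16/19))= 145/16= 9.06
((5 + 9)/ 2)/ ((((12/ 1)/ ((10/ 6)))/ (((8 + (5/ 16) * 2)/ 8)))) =805/ 768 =1.05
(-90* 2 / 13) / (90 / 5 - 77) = 180 / 767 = 0.23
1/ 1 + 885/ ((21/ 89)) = 26262/ 7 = 3751.71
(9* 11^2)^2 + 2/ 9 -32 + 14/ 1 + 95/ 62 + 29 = 1185933.75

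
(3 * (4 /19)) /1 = 0.63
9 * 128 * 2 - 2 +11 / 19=43749 / 19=2302.58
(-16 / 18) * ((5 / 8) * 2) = -10 / 9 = -1.11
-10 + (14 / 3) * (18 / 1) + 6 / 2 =77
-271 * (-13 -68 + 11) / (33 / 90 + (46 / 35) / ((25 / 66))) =99592500 / 20141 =4944.76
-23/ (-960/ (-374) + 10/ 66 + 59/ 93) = -133331/ 19436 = -6.86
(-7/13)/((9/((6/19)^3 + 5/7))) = -0.04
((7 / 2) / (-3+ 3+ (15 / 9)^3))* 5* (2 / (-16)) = -189 / 400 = -0.47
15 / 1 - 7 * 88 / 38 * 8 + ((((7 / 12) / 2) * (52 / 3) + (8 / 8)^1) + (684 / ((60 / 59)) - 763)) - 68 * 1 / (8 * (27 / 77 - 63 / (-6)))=-190314953 / 952470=-199.81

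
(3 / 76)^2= 9 / 5776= 0.00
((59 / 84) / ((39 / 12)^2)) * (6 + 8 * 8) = 2360 / 507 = 4.65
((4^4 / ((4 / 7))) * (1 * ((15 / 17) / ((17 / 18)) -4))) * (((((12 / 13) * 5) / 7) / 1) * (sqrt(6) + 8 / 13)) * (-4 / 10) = 10887168 / 48841 + 1360896 * sqrt(6) / 3757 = 1110.19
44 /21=2.10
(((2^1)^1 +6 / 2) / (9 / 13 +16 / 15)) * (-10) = -9750 / 343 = -28.43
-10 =-10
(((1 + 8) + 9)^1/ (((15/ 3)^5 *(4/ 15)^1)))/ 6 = 9/ 2500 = 0.00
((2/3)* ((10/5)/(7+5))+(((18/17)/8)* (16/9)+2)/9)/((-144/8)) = -55/2754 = -0.02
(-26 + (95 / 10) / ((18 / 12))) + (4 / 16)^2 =-941 / 48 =-19.60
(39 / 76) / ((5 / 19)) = 39 / 20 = 1.95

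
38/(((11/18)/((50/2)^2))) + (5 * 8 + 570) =434210/11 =39473.64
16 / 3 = 5.33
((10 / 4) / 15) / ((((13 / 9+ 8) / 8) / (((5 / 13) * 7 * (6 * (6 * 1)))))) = 3024 / 221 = 13.68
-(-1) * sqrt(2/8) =1/2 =0.50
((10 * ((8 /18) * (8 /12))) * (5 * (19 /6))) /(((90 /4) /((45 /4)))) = 1900 /81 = 23.46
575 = 575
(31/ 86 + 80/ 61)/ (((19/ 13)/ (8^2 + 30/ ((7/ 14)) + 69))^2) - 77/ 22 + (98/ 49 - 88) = 27522329907/ 946903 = 29065.63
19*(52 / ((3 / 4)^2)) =15808 / 9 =1756.44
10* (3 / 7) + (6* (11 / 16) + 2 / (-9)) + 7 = 7655 / 504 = 15.19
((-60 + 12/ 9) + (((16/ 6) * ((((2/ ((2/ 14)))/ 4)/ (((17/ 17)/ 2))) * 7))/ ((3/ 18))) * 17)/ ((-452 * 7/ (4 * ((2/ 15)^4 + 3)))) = -6046476928/ 120133125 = -50.33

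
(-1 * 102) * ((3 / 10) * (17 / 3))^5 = -72412707 / 50000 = -1448.25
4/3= 1.33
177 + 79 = 256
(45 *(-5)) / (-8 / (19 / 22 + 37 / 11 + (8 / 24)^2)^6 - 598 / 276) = 108473273669547587070 / 1045135895554990961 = 103.79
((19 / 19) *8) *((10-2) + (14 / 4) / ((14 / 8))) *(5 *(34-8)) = 10400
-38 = -38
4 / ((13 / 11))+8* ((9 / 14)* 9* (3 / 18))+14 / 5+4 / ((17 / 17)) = 8144 / 455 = 17.90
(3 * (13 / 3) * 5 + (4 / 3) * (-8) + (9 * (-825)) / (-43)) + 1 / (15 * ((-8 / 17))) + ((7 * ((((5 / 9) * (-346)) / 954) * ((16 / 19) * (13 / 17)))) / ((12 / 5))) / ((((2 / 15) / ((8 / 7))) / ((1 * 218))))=-1145490138023 / 2385019080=-480.29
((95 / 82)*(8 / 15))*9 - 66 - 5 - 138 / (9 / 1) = -9935 / 123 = -80.77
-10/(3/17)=-170/3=-56.67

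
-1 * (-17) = 17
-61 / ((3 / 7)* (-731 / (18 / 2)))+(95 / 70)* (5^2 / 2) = 383093 / 20468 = 18.72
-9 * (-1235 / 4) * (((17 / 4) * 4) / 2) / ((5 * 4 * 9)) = 4199 / 32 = 131.22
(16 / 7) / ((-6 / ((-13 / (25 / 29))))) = 5.74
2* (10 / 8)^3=125 / 32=3.91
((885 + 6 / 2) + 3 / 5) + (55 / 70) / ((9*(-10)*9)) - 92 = 9033433 / 11340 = 796.60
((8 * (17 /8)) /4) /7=17 /28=0.61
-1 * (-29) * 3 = 87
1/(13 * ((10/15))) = 3/26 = 0.12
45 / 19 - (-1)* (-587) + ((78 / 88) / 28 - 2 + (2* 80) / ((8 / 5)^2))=-12268131 / 23408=-524.10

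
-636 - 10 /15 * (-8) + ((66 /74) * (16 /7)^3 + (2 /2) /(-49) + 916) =11268223 /38073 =295.96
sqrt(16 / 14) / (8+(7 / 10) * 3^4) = 20 * sqrt(14) / 4529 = 0.02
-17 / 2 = -8.50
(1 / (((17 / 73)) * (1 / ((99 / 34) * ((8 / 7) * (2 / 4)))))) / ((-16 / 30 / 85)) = -542025 / 476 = -1138.71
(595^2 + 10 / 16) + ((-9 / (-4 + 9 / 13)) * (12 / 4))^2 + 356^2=7112411565 / 14792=480828.26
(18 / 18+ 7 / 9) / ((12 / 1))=4 / 27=0.15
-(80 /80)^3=-1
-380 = -380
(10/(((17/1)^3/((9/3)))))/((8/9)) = 135/19652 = 0.01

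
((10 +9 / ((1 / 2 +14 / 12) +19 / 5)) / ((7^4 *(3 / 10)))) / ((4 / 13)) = 62075 / 1181292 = 0.05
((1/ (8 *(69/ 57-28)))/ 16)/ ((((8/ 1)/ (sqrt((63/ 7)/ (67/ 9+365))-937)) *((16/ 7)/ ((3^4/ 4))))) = 10094301/ 33357824-96957 *sqrt(838)/ 55907713024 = 0.30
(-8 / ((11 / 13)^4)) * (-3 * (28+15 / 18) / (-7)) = -19764212 / 102487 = -192.85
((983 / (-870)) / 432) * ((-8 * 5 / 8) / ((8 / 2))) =983 / 300672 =0.00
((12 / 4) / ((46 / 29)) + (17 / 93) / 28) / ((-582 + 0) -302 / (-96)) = -0.00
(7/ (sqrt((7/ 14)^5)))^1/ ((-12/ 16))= -112*sqrt(2)/ 3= -52.80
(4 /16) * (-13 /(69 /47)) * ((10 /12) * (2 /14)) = -3055 /11592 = -0.26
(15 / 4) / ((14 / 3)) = 45 / 56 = 0.80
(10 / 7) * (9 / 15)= 0.86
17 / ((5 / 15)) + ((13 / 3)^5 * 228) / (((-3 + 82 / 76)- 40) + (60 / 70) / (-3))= -7459680551 / 909387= -8202.98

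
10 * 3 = 30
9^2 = 81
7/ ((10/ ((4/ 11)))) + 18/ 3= 344/ 55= 6.25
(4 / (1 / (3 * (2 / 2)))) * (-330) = -3960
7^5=16807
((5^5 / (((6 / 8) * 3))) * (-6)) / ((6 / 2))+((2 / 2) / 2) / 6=-99997 / 36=-2777.69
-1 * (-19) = 19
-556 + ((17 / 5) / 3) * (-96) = -3324 / 5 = -664.80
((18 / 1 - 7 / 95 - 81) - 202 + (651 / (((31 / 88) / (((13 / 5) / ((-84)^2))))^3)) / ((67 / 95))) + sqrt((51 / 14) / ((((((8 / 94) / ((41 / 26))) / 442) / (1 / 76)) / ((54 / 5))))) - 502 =-766505620701635833 / 999259442130600 + 153 * sqrt(1281455) / 2660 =-701.96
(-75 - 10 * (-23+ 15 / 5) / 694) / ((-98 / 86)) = 1114775 / 17003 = 65.56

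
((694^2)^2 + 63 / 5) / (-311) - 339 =-745894990.15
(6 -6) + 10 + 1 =11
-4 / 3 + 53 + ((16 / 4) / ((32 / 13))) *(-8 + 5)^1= 1123 / 24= 46.79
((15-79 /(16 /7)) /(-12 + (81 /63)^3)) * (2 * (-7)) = -27.74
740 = 740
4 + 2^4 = 20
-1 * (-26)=26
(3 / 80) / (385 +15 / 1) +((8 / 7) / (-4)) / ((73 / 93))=-5950467 / 16352000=-0.36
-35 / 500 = -7 / 100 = -0.07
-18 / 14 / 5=-9 / 35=-0.26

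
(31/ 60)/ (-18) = -31/ 1080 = -0.03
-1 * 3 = -3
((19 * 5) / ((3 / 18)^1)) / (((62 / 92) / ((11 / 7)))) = 288420 / 217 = 1329.12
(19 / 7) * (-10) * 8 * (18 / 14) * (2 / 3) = -9120 / 49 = -186.12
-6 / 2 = -3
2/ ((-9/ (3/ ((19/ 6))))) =-4/ 19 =-0.21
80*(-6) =-480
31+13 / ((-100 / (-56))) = 957 / 25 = 38.28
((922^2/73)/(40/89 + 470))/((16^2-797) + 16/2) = -37828738/814559915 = -0.05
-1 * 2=-2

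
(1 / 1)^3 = 1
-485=-485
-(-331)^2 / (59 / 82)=-8984002 / 59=-152271.22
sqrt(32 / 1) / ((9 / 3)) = 4 * sqrt(2) / 3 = 1.89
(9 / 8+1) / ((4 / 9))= 153 / 32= 4.78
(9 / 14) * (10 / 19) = 45 / 133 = 0.34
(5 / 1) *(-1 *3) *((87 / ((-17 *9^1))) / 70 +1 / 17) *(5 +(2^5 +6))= -7783 / 238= -32.70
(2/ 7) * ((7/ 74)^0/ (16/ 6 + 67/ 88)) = 528/ 6335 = 0.08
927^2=859329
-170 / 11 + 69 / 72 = -3827 / 264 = -14.50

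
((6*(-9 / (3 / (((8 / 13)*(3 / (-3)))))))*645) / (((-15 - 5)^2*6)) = 387 / 130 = 2.98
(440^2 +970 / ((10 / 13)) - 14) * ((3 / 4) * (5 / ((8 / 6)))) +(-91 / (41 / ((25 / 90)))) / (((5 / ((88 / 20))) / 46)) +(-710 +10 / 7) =113088628873 / 206640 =547273.66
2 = 2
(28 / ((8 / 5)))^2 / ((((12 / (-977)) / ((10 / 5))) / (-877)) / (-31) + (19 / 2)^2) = 6507616255 / 1917754663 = 3.39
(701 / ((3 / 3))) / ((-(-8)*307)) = 701 / 2456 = 0.29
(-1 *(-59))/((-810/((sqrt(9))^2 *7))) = -413/90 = -4.59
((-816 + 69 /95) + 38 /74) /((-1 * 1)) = 2863882 /3515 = 814.76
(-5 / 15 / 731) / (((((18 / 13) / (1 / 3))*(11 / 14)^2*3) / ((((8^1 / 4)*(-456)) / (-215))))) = -387296 / 1540374165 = -0.00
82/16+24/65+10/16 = 1591/260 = 6.12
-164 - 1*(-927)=763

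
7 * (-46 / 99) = -322 / 99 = -3.25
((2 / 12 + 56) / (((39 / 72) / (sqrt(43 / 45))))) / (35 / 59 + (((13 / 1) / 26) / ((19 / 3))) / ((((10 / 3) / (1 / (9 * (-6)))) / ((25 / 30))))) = 170.97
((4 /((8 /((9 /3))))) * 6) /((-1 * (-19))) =9 /19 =0.47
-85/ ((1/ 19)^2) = -30685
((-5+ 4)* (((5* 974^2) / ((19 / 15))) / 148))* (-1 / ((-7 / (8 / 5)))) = -28460280 / 4921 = -5783.43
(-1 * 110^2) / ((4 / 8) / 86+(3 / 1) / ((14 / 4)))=-14568400 / 1039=-14021.56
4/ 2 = 2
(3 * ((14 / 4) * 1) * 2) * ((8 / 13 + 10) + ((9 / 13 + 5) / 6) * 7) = 4711 / 13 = 362.38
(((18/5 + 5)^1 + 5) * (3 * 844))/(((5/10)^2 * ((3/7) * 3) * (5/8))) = 12855808/75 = 171410.77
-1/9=-0.11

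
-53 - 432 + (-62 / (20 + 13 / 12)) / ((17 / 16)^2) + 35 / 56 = -284852087 / 584936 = -486.98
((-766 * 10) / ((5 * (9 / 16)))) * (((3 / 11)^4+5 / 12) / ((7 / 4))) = -1818226624 / 2767149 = -657.08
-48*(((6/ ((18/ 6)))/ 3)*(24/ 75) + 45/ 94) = -39032/ 1175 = -33.22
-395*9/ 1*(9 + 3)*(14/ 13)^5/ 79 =-290424960/ 371293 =-782.20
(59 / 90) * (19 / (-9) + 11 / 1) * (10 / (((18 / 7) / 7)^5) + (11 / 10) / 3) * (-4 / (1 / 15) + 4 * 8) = -5834544609754 / 23914845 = -243971.67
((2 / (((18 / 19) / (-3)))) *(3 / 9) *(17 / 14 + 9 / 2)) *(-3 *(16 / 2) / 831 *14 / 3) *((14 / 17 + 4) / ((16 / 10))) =623200 / 127143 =4.90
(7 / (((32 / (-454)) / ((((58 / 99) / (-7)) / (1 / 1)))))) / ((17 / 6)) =6583 / 2244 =2.93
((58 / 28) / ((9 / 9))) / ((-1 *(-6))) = 29 / 84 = 0.35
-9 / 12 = -3 / 4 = -0.75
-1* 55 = -55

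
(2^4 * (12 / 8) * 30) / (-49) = -14.69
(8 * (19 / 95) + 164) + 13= 178.60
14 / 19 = 0.74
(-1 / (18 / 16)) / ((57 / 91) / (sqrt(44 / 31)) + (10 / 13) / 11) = 2242240 / 9794781 - 304304 * sqrt(341) / 3264927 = -1.49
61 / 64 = 0.95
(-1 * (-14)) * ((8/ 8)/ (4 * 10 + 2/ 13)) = 91/ 261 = 0.35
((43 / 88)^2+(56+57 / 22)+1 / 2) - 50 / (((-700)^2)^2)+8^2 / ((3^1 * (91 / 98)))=82.30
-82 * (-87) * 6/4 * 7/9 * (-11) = -91553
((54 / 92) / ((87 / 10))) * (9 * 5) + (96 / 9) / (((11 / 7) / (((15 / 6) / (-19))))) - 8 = -2449517 / 418209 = -5.86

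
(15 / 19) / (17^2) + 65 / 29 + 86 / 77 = 41210504 / 12261403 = 3.36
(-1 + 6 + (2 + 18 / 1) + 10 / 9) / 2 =235 / 18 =13.06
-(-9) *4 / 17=36 / 17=2.12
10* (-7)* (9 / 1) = -630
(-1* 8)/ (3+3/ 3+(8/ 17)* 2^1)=-34/ 21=-1.62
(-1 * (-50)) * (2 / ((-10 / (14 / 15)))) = -28 / 3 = -9.33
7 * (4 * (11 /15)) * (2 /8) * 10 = 154 /3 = 51.33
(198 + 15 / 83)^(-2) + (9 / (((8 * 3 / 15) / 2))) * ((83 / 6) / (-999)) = -12474225791 / 80088601896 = -0.16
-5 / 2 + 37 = 34.50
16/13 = 1.23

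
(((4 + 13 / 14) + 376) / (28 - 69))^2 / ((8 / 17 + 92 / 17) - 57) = -483495113 / 286314644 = -1.69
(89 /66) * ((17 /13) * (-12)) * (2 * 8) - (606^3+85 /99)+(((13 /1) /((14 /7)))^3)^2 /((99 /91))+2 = -555300168377 /2496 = -222476029.00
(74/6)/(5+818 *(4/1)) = 37/9831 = 0.00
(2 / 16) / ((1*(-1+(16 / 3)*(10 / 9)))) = 27 / 1064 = 0.03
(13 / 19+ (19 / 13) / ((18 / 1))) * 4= 6806 / 2223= 3.06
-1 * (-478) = 478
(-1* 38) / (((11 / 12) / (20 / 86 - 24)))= 466032 / 473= 985.27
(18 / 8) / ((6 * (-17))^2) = 1 / 4624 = 0.00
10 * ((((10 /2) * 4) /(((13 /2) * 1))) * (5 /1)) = 2000 /13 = 153.85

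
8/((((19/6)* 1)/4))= 10.11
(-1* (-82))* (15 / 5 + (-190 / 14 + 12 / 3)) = -3772 / 7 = -538.86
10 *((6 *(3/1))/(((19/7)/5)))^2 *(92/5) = 73029600/361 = 202298.06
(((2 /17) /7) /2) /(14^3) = 1 /326536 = 0.00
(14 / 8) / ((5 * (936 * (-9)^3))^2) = 7 / 46559333433600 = 0.00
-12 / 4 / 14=-3 / 14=-0.21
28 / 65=0.43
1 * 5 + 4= 9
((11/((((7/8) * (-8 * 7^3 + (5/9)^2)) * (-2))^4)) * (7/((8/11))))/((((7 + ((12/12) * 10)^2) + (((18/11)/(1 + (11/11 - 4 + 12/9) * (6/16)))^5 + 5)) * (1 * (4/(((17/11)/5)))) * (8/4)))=1296418165725177/285361871724318168739355601862300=0.00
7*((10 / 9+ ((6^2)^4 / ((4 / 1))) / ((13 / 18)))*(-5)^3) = -59521505750 / 117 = -508730818.38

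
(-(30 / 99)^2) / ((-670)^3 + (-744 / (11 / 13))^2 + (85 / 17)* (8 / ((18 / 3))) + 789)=100 / 326688112263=0.00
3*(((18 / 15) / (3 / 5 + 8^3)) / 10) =9 / 12815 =0.00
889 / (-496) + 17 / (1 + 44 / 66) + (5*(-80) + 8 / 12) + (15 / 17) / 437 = -21607038323 / 55271760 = -390.92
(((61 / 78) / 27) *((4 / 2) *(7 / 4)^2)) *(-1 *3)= -2989 / 5616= -0.53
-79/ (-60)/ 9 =79/ 540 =0.15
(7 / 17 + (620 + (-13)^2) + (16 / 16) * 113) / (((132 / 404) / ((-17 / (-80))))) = 1549441 / 2640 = 586.91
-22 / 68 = -11 / 34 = -0.32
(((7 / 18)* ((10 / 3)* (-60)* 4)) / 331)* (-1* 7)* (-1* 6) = -39200 / 993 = -39.48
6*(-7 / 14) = -3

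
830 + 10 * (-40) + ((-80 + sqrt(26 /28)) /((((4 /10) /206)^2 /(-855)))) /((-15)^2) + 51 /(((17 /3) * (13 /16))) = 1048174934 /13 - 1007855 * sqrt(182) /14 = 79657647.70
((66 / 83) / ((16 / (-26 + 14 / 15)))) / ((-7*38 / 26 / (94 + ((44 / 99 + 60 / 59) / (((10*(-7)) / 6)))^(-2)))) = 638377846249 / 33237104320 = 19.21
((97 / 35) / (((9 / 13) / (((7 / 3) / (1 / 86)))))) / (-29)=-108446 / 3915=-27.70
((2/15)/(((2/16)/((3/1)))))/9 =16/45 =0.36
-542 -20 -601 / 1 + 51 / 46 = -53447 / 46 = -1161.89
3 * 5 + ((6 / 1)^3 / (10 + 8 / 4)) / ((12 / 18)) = 42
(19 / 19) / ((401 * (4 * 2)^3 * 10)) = 1 / 2053120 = 0.00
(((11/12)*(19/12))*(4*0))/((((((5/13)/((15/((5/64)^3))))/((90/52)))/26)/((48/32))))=0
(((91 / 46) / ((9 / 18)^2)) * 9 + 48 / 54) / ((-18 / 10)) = -40.06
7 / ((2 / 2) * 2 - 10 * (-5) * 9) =7 / 452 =0.02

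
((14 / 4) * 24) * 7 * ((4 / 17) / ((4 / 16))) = 9408 / 17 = 553.41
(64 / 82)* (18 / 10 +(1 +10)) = 2048 / 205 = 9.99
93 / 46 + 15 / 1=783 / 46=17.02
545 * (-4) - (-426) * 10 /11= -19720 /11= -1792.73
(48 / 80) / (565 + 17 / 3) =9 / 8560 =0.00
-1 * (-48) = 48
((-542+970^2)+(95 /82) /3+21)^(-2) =60516 /53515109106222241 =0.00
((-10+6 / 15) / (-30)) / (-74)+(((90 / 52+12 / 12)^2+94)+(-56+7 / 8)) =57937517 / 1250600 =46.33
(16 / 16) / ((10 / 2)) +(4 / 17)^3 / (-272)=83501 / 417605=0.20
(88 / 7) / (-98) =-0.13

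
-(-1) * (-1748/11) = -1748/11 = -158.91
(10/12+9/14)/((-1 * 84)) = -31/1764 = -0.02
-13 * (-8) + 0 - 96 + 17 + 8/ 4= 27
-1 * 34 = -34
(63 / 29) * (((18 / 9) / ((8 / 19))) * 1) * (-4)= -41.28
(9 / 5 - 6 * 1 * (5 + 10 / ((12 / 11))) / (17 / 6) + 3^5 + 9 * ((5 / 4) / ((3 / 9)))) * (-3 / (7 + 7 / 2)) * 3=-213.04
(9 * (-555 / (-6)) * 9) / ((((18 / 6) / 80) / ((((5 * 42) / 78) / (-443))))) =-6993000 / 5759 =-1214.27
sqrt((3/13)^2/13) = 0.06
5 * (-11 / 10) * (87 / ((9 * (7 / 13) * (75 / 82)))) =-170027 / 1575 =-107.95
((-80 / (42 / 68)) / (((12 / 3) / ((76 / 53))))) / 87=-51680 / 96831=-0.53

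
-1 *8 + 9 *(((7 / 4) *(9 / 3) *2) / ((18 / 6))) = 47 / 2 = 23.50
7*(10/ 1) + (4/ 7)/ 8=70.07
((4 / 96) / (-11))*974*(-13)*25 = 158275 / 132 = 1199.05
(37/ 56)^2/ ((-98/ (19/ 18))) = -26011/ 5531904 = -0.00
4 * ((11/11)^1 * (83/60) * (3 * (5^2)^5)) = 162109375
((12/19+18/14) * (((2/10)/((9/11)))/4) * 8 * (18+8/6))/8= 5423/2394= 2.27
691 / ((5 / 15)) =2073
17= 17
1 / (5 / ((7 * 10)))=14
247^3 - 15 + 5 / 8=120553669 / 8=15069208.62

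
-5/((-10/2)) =1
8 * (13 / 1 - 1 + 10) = 176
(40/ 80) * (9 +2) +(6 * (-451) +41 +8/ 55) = -292529/ 110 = -2659.35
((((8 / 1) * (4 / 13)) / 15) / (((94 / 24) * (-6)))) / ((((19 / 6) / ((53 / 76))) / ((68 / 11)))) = -115328 / 12131405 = -0.01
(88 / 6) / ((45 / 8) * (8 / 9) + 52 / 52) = 22 / 9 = 2.44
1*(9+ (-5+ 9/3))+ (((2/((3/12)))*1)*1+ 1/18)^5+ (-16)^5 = -1917245087567/1889568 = -1014647.31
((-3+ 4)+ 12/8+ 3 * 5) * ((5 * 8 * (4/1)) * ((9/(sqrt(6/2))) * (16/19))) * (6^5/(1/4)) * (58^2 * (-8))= -10255775664399.52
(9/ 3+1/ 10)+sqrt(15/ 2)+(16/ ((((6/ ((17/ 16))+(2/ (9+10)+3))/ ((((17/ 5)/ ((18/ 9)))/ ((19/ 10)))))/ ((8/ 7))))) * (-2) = -126381/ 197890+sqrt(30)/ 2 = 2.10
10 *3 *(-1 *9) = -270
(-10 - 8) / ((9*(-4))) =1 / 2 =0.50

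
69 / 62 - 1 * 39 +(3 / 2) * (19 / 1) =-291 / 31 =-9.39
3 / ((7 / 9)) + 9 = 90 / 7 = 12.86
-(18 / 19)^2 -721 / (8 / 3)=-783435 / 2888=-271.27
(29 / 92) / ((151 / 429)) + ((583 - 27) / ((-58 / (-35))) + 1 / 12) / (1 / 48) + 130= 6542464781 / 402868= 16239.72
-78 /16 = -39 /8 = -4.88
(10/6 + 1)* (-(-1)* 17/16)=17/6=2.83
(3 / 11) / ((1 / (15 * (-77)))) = -315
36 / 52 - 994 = -12913 / 13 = -993.31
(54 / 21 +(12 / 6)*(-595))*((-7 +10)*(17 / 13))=-423912 / 91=-4658.37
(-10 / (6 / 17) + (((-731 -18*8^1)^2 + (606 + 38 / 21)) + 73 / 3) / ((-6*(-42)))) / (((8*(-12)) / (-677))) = 899364035 / 42336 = 21243.48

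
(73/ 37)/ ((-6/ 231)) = -5621/ 74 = -75.96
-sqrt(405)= -9 * sqrt(5)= -20.12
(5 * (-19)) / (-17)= 95 / 17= 5.59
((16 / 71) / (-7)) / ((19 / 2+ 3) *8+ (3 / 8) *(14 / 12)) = -256 / 798679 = -0.00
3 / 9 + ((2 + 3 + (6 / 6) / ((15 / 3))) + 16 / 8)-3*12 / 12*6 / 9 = 83 / 15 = 5.53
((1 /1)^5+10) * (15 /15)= 11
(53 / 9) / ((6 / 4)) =106 / 27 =3.93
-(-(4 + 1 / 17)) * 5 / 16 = 345 / 272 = 1.27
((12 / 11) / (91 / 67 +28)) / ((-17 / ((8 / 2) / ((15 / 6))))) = -6432 / 1839145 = -0.00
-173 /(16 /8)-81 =-335 /2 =-167.50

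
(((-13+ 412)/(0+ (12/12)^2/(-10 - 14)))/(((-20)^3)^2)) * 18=-10773/4000000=-0.00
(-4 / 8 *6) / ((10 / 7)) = -21 / 10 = -2.10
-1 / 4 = -0.25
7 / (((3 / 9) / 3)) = 63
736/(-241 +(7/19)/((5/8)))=-3040/993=-3.06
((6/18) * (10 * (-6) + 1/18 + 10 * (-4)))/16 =-1799/864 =-2.08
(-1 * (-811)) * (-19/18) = -15409/18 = -856.06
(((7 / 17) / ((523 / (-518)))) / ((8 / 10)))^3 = -744909349625 / 5622659935768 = -0.13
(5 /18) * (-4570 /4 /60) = -2285 /432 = -5.29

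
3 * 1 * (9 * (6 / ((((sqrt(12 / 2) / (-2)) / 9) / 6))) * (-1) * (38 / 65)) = 110808 * sqrt(6) / 65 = 4175.74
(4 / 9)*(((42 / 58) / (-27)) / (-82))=14 / 96309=0.00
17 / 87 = 0.20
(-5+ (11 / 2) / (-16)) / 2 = -171 / 64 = -2.67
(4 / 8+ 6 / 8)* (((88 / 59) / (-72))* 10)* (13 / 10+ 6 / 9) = -55 / 108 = -0.51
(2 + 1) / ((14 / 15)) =45 / 14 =3.21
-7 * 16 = -112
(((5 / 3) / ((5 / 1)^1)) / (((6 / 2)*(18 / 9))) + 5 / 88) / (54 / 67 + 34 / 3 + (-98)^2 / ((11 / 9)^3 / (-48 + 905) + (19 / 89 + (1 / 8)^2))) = 700979648069 / 259154852069429184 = 0.00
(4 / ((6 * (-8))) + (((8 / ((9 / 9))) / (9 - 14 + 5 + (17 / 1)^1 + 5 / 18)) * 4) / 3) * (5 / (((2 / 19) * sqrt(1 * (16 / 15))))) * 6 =189335 * sqrt(15) / 4976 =147.37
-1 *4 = -4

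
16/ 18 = 8/ 9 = 0.89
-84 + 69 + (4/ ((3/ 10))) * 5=155/ 3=51.67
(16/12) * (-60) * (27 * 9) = -19440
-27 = -27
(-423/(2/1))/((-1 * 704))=423/1408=0.30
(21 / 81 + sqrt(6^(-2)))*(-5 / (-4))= 115 / 216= 0.53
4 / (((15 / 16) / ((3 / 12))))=1.07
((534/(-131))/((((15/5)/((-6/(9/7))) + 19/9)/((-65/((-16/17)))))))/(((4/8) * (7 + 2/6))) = -11152323/213268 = -52.29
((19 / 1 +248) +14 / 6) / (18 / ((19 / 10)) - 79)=-15352 / 3963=-3.87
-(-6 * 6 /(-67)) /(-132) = 3 /737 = 0.00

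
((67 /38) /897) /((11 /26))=67 /14421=0.00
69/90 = 23/30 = 0.77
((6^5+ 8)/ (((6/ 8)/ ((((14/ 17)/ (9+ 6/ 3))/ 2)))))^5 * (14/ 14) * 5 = 2459089284384766619193180160/ 55566661698801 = 44254760124231.61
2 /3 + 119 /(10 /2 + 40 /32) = 1478 /75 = 19.71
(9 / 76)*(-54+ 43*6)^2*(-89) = -8333604 / 19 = -438610.74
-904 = -904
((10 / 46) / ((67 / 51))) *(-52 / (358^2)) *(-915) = 3033225 / 49375181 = 0.06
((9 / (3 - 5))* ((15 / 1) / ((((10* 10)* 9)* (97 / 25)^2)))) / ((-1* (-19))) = -375 / 1430168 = -0.00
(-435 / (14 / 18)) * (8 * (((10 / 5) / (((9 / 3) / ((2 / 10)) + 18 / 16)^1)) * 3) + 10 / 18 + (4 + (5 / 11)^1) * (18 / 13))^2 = -52624.62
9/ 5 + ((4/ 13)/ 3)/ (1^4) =1.90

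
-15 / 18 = -5 / 6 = -0.83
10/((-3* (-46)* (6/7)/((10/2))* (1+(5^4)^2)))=175/161719164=0.00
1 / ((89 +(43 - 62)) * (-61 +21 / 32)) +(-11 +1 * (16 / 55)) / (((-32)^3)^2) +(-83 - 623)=-563569809551883177 / 798257252925440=-706.00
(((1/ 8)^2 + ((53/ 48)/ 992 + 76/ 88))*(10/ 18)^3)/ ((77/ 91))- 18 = -74853557017/ 4200159744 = -17.82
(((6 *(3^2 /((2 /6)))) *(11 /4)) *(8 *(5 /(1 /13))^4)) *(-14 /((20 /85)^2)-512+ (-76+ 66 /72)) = -106875672564375 /2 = -53437836282187.50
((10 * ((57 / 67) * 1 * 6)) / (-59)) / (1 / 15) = -12.98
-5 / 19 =-0.26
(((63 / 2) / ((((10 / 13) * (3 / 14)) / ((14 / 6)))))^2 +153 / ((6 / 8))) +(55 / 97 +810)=1938461357 / 9700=199841.38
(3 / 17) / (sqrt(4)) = 3 / 34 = 0.09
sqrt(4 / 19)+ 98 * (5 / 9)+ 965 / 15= 2 * sqrt(19) / 19+ 1069 / 9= 119.24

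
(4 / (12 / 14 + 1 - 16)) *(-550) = 1400 / 9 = 155.56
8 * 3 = 24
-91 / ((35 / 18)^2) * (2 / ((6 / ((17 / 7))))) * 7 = -23868 / 175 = -136.39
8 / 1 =8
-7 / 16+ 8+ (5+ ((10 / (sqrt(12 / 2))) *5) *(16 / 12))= 201 / 16+ 100 *sqrt(6) / 9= 39.78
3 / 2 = 1.50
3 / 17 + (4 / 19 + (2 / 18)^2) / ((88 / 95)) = 50539 / 121176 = 0.42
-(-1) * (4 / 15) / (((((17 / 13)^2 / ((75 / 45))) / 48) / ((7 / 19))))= 75712 / 16473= 4.60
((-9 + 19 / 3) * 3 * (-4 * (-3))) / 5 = -96 / 5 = -19.20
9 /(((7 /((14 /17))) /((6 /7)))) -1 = -11 /119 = -0.09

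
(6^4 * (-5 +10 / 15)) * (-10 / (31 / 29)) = 52536.77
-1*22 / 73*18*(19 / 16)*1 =-1881 / 292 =-6.44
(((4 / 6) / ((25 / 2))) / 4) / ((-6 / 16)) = -8 / 225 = -0.04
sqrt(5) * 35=35 * sqrt(5)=78.26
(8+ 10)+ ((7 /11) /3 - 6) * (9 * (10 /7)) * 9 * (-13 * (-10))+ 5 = -6702329 /77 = -87043.23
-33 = -33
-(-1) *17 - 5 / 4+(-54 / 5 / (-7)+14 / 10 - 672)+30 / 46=-2101549 / 3220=-652.65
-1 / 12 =-0.08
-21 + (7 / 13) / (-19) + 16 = -1242 / 247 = -5.03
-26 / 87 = -0.30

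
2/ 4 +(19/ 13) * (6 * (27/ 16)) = 1591/ 104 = 15.30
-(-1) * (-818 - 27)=-845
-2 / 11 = -0.18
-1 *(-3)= 3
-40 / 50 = -4 / 5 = -0.80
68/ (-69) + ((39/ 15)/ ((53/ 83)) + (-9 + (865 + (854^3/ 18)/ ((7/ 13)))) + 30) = 3525077319683/ 54855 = 64261732.20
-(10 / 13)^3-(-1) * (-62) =-137214 / 2197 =-62.46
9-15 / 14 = 111 / 14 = 7.93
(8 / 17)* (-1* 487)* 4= -15584 / 17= -916.71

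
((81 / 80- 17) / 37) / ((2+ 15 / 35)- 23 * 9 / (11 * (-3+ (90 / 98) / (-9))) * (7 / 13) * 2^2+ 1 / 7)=-24325301 / 880332120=-0.03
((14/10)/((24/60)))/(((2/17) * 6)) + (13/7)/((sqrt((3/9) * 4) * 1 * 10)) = 13 * sqrt(3)/140 + 119/24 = 5.12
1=1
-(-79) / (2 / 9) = 711 / 2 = 355.50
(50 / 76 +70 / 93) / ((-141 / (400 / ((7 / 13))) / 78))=-336986000 / 581343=-579.67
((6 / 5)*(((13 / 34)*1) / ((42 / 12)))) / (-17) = -78 / 10115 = -0.01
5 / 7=0.71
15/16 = 0.94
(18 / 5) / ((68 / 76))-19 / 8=1121 / 680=1.65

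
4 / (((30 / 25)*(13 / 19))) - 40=-1370 / 39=-35.13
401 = 401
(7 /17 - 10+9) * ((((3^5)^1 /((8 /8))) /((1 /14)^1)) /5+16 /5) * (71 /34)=-242678 /289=-839.72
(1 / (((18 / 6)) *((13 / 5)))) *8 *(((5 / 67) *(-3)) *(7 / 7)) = -200 / 871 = -0.23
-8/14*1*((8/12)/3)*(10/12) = -20/189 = -0.11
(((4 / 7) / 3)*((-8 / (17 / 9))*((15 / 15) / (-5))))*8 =1.29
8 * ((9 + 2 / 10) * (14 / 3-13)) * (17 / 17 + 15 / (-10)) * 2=1840 / 3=613.33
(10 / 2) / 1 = 5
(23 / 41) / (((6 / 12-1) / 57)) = -2622 / 41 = -63.95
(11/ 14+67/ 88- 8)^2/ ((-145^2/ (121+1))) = -38553525/ 159561248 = -0.24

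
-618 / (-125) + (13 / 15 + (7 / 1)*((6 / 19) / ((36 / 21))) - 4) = 44177 / 14250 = 3.10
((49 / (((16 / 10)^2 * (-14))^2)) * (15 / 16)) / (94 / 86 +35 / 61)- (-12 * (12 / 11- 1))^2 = -162062008167 / 138677321728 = -1.17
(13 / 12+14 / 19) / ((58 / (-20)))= -2075 / 3306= -0.63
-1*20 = -20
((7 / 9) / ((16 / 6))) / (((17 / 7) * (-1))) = -49 / 408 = -0.12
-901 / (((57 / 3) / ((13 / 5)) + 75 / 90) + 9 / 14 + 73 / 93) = -94.16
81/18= 9/2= 4.50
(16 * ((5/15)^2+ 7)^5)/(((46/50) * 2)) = 214748364800/1358127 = 158120.97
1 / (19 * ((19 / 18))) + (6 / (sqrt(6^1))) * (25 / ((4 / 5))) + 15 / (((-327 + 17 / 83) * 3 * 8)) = 3756041 / 78334112 + 125 * sqrt(6) / 4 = 76.59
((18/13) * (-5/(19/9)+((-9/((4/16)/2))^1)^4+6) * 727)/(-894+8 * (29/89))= -297338107095891/9797749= -30347593.83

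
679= 679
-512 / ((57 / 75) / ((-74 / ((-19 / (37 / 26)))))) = -17523200 / 4693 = -3733.90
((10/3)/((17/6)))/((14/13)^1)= 130/119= 1.09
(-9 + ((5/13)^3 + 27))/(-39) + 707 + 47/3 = 20626859/28561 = 722.20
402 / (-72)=-67 / 12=-5.58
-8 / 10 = -4 / 5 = -0.80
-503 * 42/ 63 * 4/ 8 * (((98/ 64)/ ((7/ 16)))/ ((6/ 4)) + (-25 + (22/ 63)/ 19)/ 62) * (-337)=24284654393/ 222642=109074.90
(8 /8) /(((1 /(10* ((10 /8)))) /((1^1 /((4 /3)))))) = 75 /8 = 9.38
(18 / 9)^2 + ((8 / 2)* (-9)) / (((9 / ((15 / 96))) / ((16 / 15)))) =3.33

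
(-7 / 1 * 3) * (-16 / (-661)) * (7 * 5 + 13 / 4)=-12852 / 661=-19.44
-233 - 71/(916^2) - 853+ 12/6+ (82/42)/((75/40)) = -286228873757/264302640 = -1082.96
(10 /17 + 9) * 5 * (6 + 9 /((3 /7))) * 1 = 22005 /17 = 1294.41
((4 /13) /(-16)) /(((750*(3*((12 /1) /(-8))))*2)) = 1 /351000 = 0.00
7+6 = 13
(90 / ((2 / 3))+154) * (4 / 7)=1156 / 7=165.14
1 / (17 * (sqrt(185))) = sqrt(185) / 3145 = 0.00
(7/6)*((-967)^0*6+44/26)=350/39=8.97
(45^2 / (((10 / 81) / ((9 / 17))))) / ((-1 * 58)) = -295245 / 1972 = -149.72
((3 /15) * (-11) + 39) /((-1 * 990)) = -92 /2475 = -0.04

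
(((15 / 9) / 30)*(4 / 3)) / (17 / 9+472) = 2 / 12795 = 0.00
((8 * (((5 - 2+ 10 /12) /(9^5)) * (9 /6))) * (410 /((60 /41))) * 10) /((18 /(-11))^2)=23391115 /28697814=0.82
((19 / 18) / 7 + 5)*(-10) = -3245 / 63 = -51.51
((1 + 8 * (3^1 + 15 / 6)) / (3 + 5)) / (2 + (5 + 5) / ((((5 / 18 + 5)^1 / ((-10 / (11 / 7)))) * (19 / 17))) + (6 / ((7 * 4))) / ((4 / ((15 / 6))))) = -2501730 / 3849011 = -0.65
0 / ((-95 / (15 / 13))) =0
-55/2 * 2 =-55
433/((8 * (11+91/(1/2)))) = 433/1544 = 0.28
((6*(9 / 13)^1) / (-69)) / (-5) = 18 / 1495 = 0.01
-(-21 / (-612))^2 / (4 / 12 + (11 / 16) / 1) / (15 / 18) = -2 / 1445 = -0.00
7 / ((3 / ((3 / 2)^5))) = 567 / 32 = 17.72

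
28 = 28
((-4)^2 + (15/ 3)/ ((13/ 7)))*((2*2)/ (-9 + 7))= -486/ 13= -37.38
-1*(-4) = 4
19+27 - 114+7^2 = -19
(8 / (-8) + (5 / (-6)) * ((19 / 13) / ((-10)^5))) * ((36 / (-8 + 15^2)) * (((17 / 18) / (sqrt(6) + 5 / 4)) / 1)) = 26519677 / 600873000 - 26519677 * sqrt(6) / 751091250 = -0.04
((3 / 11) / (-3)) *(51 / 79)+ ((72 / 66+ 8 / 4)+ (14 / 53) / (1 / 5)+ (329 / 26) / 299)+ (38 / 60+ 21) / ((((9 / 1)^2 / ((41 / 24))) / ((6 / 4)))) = 35356815781351 / 6960435973920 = 5.08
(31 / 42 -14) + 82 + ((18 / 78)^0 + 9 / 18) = 1475 / 21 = 70.24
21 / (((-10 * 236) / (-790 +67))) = 15183 / 2360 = 6.43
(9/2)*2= 9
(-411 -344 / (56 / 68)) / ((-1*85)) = 5801 / 595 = 9.75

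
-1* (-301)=301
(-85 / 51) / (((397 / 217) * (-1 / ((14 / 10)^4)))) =521017 / 148875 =3.50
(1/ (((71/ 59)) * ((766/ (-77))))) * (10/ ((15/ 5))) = -22715/ 81579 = -0.28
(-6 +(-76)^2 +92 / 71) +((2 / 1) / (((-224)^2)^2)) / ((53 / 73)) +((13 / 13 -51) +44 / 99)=243930969185236535 / 42632304132096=5721.74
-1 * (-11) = 11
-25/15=-5/3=-1.67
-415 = -415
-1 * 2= -2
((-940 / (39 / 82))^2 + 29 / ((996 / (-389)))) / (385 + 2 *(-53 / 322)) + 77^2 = 502997964583429 / 31273925904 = 16083.62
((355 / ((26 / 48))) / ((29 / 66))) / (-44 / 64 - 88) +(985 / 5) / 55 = -11801633 / 891605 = -13.24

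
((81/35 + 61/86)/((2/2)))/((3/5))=9101/1806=5.04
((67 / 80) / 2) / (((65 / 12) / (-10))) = -201 / 260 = -0.77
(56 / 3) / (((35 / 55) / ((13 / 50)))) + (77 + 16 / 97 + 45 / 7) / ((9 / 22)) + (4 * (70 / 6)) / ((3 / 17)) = 72783664 / 152775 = 476.41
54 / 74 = 27 / 37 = 0.73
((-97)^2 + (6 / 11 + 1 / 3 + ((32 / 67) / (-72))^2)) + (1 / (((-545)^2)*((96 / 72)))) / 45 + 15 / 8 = 447250530973801091 / 47520423819000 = 9411.75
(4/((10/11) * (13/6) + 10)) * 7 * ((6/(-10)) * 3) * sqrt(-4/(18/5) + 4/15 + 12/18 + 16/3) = -5544 * sqrt(290)/9875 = -9.56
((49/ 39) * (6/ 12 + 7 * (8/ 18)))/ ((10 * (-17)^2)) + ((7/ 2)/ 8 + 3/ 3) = 1.44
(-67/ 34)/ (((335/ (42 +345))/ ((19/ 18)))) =-817/ 340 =-2.40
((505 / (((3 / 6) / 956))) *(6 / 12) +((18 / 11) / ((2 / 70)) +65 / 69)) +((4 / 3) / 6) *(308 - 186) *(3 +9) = 366721133 / 759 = 483163.55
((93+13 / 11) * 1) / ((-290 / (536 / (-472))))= 34706 / 94105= 0.37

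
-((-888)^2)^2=-621801639936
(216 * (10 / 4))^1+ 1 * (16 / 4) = 544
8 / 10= 4 / 5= 0.80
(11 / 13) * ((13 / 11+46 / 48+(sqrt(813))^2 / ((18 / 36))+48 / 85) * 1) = 36548137 / 26520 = 1378.13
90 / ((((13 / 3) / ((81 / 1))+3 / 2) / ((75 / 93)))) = 218700 / 4681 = 46.72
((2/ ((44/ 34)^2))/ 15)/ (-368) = -289/ 1335840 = -0.00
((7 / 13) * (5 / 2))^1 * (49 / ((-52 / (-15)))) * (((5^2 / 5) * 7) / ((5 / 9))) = 1620675 / 1352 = 1198.72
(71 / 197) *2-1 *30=-5768 / 197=-29.28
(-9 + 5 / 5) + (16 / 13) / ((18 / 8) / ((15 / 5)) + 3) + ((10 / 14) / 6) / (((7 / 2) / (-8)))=-75904 / 9555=-7.94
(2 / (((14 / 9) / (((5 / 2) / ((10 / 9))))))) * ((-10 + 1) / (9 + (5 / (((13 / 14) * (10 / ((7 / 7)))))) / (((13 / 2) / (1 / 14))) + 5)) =-13689 / 7364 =-1.86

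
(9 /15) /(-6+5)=-3 /5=-0.60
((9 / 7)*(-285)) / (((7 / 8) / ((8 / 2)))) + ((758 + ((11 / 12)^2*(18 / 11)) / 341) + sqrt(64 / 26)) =-11144575 / 12152 + 4*sqrt(26) / 13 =-915.53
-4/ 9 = -0.44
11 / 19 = 0.58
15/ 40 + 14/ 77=0.56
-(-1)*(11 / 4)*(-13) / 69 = -143 / 276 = -0.52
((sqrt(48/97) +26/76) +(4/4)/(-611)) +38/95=4 * sqrt(291)/97 +85961/116090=1.44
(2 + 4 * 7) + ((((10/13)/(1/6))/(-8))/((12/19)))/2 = 6145/208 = 29.54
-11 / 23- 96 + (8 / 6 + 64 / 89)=-579869 / 6141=-94.43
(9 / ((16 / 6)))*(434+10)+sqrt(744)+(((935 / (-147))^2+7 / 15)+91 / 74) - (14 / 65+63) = 1504.71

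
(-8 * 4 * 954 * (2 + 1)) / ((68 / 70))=-1602720 / 17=-94277.65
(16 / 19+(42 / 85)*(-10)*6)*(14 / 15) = -130256 / 4845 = -26.88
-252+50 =-202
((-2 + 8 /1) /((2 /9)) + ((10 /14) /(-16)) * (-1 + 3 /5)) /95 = 1513 /5320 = 0.28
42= 42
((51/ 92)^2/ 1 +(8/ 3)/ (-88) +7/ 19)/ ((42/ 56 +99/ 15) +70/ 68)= 291141575/ 3779859468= 0.08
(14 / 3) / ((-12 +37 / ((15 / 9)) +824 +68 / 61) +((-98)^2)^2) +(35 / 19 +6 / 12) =7511373297077 / 3207103136214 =2.34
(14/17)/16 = 7/136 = 0.05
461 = 461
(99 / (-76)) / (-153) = 11 / 1292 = 0.01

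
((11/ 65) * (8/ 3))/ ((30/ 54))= 264/ 325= 0.81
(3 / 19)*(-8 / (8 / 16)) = -2.53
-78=-78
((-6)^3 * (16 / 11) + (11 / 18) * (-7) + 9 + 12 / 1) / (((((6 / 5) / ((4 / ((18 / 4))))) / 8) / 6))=-9423520 / 891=-10576.34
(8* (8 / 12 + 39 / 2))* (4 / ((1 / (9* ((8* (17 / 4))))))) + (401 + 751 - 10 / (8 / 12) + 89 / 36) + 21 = 7150769 / 36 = 198632.47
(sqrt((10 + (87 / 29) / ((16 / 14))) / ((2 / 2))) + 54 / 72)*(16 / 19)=12 / 19 + 4*sqrt(202) / 19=3.62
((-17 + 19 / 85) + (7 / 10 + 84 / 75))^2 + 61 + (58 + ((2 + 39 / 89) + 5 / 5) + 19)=23479042841 / 64302500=365.13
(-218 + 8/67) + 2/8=-58325/268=-217.63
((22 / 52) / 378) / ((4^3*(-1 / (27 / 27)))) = -11 / 628992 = -0.00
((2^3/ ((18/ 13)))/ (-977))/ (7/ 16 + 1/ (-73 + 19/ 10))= -0.01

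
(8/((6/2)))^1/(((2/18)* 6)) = 4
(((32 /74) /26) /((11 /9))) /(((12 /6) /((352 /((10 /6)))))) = 1.44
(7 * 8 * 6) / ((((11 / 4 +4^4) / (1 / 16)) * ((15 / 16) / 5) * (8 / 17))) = 952 / 1035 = 0.92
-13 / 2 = -6.50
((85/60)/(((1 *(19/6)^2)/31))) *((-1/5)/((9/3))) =-527/1805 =-0.29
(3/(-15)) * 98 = -19.60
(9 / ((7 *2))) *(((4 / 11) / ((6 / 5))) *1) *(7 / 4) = 15 / 44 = 0.34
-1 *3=-3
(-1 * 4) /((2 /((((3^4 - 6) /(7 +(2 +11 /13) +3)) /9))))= -1.30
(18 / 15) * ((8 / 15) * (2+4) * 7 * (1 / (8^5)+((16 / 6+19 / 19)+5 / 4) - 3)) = 1318933 / 25600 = 51.52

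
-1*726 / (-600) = 121 / 100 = 1.21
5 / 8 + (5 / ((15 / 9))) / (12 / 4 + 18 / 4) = 41 / 40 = 1.02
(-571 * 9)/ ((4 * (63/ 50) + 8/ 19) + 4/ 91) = -74044425/ 79318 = -933.51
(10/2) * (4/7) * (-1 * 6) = -120/7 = -17.14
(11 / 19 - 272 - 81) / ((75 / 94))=-209808 / 475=-441.70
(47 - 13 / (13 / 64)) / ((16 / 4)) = -17 / 4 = -4.25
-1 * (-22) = 22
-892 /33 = -27.03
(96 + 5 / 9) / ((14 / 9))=869 / 14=62.07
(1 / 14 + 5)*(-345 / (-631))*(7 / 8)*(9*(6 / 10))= 132273 / 10096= 13.10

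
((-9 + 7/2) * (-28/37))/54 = 77/999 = 0.08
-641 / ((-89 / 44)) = 28204 / 89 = 316.90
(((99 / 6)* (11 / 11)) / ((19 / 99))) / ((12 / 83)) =90387 / 152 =594.65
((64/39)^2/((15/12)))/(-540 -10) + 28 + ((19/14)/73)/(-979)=484146845699/17293389750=28.00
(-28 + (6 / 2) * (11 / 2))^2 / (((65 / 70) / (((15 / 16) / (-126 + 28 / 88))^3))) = -19010673 / 321603423232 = -0.00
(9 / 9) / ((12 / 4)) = 1 / 3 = 0.33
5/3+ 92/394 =1123/591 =1.90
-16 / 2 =-8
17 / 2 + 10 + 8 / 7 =275 / 14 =19.64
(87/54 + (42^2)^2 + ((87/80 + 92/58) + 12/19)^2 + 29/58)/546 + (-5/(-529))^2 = 2175394233592737119503/381708321430924800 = 5699.10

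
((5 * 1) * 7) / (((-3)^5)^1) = -35 / 243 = -0.14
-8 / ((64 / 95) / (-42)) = 498.75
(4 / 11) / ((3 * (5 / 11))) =4 / 15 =0.27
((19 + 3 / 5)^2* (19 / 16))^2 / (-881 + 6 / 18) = -6243279483 / 26420000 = -236.31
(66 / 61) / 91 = 66 / 5551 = 0.01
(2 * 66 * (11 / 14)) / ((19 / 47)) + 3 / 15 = 256.76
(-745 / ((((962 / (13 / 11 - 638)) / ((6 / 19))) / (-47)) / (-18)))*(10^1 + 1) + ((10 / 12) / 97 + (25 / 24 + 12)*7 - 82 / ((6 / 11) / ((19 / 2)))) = 30806206164125 / 21275592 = 1447960.00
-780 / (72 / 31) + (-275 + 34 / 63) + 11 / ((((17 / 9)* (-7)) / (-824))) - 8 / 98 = 1126609 / 14994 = 75.14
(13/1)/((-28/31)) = -403/28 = -14.39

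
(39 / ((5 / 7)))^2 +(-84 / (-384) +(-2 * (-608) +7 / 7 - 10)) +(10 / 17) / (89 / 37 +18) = 8601313801 / 2053600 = 4188.41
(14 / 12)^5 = 16807 / 7776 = 2.16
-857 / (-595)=857 / 595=1.44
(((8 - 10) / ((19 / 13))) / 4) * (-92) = 598 / 19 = 31.47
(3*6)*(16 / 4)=72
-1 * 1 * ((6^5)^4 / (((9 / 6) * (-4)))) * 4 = 2437438960041984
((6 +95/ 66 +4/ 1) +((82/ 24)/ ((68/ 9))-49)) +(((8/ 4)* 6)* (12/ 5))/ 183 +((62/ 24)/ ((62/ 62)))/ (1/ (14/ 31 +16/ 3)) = -180740911/ 8213040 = -22.01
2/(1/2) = 4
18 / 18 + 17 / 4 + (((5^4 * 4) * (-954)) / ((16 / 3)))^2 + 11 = 199976660172.50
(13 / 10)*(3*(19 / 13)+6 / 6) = 7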